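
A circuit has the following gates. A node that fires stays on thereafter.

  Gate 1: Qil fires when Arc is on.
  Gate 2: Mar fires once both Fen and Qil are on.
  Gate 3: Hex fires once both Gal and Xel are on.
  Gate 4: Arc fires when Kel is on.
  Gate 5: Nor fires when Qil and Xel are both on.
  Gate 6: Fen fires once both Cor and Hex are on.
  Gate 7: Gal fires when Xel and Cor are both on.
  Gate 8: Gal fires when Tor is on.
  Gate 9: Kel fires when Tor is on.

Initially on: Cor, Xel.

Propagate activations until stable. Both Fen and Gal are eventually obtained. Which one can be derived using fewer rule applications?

Gal: Gate 7: Xel and Cor on → Gal on. [1 rule application]
Fen: Gate 7: Xel and Cor on → Gal on. Gal and Xel are on, so Hex fires (Gate 3). Cor and Hex are on, so Fen fires (Gate 6). [3 rule applications]
Gal needs fewer.

Gal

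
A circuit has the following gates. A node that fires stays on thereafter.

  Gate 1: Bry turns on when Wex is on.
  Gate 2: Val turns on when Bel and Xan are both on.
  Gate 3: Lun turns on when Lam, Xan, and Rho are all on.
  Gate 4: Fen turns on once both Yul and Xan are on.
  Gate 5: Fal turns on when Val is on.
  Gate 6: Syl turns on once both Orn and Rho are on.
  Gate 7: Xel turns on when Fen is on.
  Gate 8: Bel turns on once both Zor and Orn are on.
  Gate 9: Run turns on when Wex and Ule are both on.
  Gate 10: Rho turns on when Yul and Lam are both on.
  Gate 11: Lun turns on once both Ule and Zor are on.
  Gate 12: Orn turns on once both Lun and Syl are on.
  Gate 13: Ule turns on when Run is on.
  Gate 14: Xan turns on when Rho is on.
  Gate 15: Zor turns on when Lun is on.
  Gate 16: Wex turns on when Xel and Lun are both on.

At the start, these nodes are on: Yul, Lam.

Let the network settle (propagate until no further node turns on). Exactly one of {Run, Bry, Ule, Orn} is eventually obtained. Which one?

Yul and Lam are on, so Rho turns on (Gate 10).
Gate 14: Rho on → Xan on.
Gate 4: Yul and Xan on → Fen on.
Lam, Xan, and Rho are on, so Lun turns on (Gate 3).
Fen is on, so Xel turns on (Gate 7).
Gate 16: Xel and Lun on → Wex on.
Wex is on, so Bry turns on (Gate 1).
Orn would need Lun and Syl (Gate 12), but Syl never turns on. Run would need Wex and Ule (Gate 9), but Ule never turns on. Ule would need Run (Gate 13), but Run never turns on.

Bry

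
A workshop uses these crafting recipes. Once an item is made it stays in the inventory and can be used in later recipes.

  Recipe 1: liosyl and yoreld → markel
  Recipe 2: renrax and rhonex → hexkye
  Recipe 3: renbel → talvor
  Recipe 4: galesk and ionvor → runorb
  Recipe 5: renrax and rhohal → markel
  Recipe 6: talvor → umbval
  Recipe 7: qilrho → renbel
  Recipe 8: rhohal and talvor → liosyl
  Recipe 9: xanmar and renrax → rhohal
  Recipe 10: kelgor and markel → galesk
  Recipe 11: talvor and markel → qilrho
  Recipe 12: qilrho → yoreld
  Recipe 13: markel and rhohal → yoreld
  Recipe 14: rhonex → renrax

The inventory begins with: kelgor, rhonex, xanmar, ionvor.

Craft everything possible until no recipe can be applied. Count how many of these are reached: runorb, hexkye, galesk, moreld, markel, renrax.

5

Using Recipe 14, rhonex makes renrax.
renrax and rhonex → hexkye (Recipe 2).
Using Recipe 9, xanmar and renrax make rhohal.
renrax and rhohal → markel (Recipe 5).
Using Recipe 10, kelgor and markel make galesk.
galesk and ionvor → runorb (Recipe 4).
runorb: reached.
hexkye: reached.
galesk: reached.
No rule produces moreld, and it is not given.
markel: reached.
renrax: reached.
Reached: runorb, hexkye, galesk, markel, and renrax — 5 of the 6.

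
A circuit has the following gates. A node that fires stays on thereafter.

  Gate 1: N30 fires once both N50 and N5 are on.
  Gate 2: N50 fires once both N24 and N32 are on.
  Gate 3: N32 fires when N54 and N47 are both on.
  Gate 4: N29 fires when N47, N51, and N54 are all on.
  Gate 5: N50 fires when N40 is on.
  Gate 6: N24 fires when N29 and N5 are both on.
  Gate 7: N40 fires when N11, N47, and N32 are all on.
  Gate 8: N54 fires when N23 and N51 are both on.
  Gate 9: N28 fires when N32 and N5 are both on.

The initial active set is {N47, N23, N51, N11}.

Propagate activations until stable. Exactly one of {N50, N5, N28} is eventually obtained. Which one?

N50

N23 and N51 are on, so N54 fires (Gate 8).
Gate 3: N54 and N47 on → N32 on.
N11, N47, and N32 are on, so N40 fires (Gate 7).
Gate 5: N40 on → N50 on.
No rule produces N5, and it is not given. N28 would need N32 and N5 (Gate 9), but N5 never turns on.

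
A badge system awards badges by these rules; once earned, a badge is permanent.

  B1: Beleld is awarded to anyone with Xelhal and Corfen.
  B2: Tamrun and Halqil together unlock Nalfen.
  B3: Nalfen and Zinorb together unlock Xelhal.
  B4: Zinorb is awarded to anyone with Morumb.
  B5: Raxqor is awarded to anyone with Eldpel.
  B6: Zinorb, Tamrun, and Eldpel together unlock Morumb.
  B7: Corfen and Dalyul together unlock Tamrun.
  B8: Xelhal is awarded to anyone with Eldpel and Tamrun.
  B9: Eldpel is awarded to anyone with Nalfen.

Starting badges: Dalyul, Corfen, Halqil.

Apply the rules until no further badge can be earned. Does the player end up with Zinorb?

Zinorb would need Morumb (B4), but Morumb is never earned.

No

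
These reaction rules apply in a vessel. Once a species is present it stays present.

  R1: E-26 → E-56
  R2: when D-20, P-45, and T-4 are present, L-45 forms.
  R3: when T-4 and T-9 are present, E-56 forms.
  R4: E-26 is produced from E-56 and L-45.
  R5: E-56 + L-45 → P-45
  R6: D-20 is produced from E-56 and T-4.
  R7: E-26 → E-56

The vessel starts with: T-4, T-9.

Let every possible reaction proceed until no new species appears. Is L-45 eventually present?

No

L-45 would need D-20, P-45, and T-4 (R2), but P-45 never forms.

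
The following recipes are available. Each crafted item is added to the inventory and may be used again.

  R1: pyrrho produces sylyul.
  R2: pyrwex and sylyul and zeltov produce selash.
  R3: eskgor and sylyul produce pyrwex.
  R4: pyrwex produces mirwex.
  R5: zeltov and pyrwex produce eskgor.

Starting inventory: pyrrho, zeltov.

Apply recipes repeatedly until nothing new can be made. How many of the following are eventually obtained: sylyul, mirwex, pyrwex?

1

pyrrho → sylyul (R1).
sylyul: reached.
mirwex would need pyrwex (R4), but pyrwex is never obtained.
pyrwex would need eskgor and sylyul (R3), but eskgor is never obtained.
Reached: sylyul — 1 of the 3.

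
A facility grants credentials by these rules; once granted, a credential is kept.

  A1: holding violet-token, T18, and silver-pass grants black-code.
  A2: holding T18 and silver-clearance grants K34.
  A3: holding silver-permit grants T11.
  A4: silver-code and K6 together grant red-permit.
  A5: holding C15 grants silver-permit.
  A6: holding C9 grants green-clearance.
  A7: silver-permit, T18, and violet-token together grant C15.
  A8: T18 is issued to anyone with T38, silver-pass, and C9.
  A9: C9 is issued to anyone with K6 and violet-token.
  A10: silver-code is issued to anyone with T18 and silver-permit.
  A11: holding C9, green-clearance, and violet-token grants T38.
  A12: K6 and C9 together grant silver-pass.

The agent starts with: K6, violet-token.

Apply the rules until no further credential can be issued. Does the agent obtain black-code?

Yes

Holding K6 and violet-token grants C9 (A9).
Holding K6 and C9 grants silver-pass (A12).
Holding C9 grants green-clearance (A6).
Holding C9, green-clearance, and violet-token grants T38 (A11).
Holding T38, silver-pass, and C9 grants T18 (A8).
Holding violet-token, T18, and silver-pass grants black-code (A1).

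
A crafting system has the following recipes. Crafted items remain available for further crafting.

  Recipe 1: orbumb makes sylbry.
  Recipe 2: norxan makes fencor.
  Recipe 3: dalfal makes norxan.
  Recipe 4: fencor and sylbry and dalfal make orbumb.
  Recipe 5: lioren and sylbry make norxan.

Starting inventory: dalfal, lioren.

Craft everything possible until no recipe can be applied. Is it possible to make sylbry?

No

sylbry would need orbumb (Recipe 1), but orbumb is never obtained.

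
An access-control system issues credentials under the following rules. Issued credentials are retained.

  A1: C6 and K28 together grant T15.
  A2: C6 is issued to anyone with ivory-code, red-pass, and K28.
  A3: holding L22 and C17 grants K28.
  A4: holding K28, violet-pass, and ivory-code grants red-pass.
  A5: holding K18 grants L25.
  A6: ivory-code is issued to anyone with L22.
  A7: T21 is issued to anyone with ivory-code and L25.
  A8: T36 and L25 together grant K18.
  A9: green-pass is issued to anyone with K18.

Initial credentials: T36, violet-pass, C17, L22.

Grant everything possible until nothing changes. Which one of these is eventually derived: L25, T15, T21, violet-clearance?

T15

Holding L22 and C17 grants K28 (A3).
Holding L22 grants ivory-code (A6).
Holding K28, violet-pass, and ivory-code grants red-pass (A4).
Holding ivory-code, red-pass, and K28 grants C6 (A2).
Holding C6 and K28 grants T15 (A1).
L25 would need K18 (A5), but K18 is never granted. No rule produces violet-clearance, and it is not given. T21 would need ivory-code and L25 (A7), but L25 is never granted.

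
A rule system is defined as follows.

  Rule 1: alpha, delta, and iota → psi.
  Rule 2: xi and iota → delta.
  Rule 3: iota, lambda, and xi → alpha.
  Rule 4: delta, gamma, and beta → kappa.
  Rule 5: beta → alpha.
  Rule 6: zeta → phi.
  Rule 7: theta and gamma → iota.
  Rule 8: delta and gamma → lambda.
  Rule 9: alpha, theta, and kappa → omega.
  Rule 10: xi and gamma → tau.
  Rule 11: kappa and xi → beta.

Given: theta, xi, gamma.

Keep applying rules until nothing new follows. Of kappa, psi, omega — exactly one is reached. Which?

From theta and gamma, Rule 7 gives iota.
From xi and iota, Rule 2 gives delta.
From delta and gamma, Rule 8 gives lambda.
iota, lambda, and xi hold, so alpha follows (Rule 3).
alpha, delta, and iota hold, so psi follows (Rule 1).
omega would need alpha, theta, and kappa (Rule 9), but kappa is never established. kappa would need delta, gamma, and beta (Rule 4), but beta is never established.

psi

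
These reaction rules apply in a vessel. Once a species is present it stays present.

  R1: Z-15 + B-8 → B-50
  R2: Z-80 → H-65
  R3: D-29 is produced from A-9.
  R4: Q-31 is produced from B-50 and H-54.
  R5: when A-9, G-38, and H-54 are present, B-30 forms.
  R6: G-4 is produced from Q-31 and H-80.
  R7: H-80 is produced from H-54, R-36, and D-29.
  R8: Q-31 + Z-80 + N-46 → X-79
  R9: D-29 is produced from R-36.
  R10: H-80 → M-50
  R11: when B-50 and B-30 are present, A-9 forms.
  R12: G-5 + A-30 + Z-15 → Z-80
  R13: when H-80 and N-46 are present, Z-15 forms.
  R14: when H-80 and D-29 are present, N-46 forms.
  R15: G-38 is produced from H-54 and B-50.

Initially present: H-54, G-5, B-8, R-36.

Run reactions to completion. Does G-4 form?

Yes

R-36 present → D-29 forms (R9).
H-54, R-36, and D-29 present → H-80 forms (R7).
H-80 and D-29 present → N-46 forms (R14).
H-80 and N-46 present → Z-15 forms (R13).
Z-15 and B-8 present → B-50 forms (R1).
B-50 and H-54 present → Q-31 forms (R4).
Q-31 and H-80 present → G-4 forms (R6).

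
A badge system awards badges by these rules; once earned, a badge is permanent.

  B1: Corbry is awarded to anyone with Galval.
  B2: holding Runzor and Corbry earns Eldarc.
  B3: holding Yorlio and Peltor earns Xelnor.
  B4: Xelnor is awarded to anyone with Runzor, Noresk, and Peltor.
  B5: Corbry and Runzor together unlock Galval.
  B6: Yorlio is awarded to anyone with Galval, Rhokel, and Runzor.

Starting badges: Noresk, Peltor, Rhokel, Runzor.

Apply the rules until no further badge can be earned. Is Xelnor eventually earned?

Yes

With Runzor, Noresk, and Peltor, Xelnor is earned (B4).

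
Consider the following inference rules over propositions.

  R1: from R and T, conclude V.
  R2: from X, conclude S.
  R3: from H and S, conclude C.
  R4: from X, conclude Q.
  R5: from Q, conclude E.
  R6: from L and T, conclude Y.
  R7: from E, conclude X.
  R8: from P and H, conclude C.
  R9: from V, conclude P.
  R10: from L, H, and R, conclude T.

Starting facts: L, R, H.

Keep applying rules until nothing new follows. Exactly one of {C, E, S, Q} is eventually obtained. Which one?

C

L, H, and R hold, so T follows (R10).
From R and T, R1 gives V.
From V, R9 gives P.
P and H hold, so C follows (R8).
Q would need X (R4), but X is never established. E would need Q (R5), but Q is never established. S would need X (R2), but X is never established.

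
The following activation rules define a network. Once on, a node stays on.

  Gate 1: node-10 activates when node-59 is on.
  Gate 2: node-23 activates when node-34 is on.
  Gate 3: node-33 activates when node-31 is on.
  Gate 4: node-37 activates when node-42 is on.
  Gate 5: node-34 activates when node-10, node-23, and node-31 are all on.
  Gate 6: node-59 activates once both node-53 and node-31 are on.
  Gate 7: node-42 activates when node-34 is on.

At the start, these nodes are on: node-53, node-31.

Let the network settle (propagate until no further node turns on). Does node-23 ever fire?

No

node-23 would need node-34 (Gate 2), but node-34 never turns on.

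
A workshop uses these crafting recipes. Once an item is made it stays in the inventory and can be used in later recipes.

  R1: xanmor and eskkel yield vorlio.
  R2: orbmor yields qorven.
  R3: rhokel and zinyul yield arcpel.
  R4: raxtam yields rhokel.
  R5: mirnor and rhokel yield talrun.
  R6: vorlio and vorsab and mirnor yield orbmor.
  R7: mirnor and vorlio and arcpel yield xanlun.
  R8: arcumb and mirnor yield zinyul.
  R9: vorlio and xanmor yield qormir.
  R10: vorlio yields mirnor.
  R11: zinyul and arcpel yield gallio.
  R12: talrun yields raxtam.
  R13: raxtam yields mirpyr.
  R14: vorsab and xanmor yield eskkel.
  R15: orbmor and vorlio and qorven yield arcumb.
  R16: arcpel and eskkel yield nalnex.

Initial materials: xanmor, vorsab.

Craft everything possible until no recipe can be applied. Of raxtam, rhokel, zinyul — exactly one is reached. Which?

zinyul

Using R14, vorsab and xanmor make eskkel.
Using R1, xanmor and eskkel make vorlio.
Using R10, vorlio makes mirnor.
vorlio and vorsab and mirnor → orbmor (R6).
Using R2, orbmor makes qorven.
orbmor and vorlio and qorven → arcumb (R15).
Using R8, arcumb and mirnor make zinyul.
rhokel would need raxtam (R4), but raxtam is never obtained. raxtam would need talrun (R12), but talrun is never obtained.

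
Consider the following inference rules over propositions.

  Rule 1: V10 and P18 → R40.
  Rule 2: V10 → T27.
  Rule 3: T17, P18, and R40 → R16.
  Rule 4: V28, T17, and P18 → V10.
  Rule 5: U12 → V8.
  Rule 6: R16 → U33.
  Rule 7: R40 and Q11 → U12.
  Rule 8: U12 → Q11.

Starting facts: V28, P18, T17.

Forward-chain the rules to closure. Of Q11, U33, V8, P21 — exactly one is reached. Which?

U33

From V28, T17, and P18, Rule 4 gives V10.
From V10 and P18, Rule 1 gives R40.
From T17, P18, and R40, Rule 3 gives R16.
R16 holds, so U33 follows (Rule 6).
No rule produces P21, and it is not given. Q11 would need U12 (Rule 8), but U12 is never established. V8 would need U12 (Rule 5), but U12 is never established.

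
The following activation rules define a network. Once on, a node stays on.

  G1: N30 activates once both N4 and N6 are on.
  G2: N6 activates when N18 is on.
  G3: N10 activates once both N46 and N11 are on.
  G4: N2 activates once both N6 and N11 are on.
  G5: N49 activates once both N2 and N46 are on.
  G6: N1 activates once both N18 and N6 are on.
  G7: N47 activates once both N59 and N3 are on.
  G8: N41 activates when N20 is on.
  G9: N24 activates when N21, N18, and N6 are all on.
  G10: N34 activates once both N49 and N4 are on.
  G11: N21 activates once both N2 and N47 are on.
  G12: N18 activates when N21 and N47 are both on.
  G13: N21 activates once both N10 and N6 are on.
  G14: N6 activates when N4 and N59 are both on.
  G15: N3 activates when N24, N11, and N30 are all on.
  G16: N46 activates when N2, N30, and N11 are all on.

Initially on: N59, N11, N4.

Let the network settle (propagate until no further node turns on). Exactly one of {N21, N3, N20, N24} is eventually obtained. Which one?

N21

N4 and N59 are on, so N6 activates (G14).
N4 and N6 are on, so N30 activates (G1).
N6 and N11 are on, so N2 activates (G4).
G16: N2, N30, and N11 on → N46 on.
G3: N46 and N11 on → N10 on.
G13: N10 and N6 on → N21 on.
N3 would need N24, N11, and N30 (G15), but N24 never turns on. N24 would need N21, N18, and N6 (G9), but N18 never turns on. No rule produces N20, and it is not given.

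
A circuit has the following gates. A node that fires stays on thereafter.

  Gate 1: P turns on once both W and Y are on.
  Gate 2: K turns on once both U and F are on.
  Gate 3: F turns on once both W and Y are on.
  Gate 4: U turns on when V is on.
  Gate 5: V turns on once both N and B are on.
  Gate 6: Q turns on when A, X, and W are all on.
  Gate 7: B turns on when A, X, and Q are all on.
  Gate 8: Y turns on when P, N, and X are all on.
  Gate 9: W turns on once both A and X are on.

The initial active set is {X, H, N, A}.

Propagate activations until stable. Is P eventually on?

No

P would need W and Y (Gate 1), but Y never turns on.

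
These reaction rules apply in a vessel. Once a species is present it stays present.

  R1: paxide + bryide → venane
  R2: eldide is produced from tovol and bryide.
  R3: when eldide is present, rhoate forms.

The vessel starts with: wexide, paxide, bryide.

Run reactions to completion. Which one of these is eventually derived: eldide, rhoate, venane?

paxide and bryide present → venane forms (R1).
rhoate would need eldide (R3), but eldide never forms. eldide would need tovol and bryide (R2), but tovol never forms.

venane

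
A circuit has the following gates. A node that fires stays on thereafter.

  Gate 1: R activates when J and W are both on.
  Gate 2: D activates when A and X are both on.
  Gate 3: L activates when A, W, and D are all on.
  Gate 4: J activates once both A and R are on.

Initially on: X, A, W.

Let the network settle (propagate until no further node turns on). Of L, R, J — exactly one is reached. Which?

L

Gate 2: A and X on → D on.
A, W, and D are on, so L activates (Gate 3).
J would need A and R (Gate 4), but R never turns on. R would need J and W (Gate 1), but J never turns on.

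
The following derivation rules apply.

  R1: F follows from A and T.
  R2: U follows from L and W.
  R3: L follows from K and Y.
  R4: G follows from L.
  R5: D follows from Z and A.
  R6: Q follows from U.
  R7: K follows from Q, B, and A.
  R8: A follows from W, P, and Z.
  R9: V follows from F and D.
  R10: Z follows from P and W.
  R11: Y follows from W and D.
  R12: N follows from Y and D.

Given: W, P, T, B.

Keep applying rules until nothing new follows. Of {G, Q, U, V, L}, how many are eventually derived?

1

From P and W, R10 gives Z.
From W, P, and Z, R8 gives A.
From A and T, R1 gives F.
Z and A hold, so D follows (R5).
From F and D, R9 gives V.
G would need L (R4), but L is never established.
Q would need U (R6), but U is never established.
U would need L and W (R2), but L is never established.
V: reached.
L would need K and Y (R3), but K is never established.
Reached: V — 1 of the 5.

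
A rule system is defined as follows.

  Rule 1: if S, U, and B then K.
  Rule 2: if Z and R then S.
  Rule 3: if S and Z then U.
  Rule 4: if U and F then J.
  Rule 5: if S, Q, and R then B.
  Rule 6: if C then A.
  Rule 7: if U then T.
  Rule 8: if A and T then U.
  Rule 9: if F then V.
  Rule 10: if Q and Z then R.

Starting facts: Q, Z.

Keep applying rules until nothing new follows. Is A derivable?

No

A would need C (Rule 6), but C is never established.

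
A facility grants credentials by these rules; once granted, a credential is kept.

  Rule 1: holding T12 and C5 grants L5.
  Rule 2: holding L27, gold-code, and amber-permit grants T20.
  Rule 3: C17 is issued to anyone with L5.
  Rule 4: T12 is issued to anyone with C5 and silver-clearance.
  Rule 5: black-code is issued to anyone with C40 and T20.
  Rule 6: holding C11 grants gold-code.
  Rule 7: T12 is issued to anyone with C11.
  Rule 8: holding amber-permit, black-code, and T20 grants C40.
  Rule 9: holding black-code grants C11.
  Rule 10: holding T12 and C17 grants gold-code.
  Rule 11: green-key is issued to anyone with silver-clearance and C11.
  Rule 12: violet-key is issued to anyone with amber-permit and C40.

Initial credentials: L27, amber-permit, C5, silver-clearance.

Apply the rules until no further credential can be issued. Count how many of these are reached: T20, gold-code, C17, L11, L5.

Holding C5 and silver-clearance grants T12 (Rule 4).
Holding T12 and C5 grants L5 (Rule 1).
Holding L5 grants C17 (Rule 3).
Holding T12 and C17 grants gold-code (Rule 10).
Holding L27, gold-code, and amber-permit grants T20 (Rule 2).
T20: reached.
gold-code: reached.
C17: reached.
No rule produces L11, and it is not given.
L5: reached.
Reached: T20, gold-code, C17, and L5 — 4 of the 5.

4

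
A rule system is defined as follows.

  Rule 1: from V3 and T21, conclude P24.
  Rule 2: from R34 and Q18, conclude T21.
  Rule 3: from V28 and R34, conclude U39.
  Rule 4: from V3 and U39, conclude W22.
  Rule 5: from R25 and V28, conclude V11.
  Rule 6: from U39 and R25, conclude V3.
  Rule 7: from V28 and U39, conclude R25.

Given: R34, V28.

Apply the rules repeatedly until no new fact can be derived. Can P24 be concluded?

No

P24 would need V3 and T21 (Rule 1), but T21 is never established.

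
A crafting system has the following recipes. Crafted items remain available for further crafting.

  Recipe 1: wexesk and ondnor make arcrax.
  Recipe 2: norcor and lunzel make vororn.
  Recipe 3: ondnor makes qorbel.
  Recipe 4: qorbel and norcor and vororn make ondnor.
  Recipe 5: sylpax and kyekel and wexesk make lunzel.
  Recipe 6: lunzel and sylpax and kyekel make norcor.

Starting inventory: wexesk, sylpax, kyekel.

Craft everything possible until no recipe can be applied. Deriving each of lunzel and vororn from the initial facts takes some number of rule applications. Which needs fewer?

lunzel

lunzel: Using Recipe 5, sylpax, kyekel, and wexesk make lunzel. [1 rule application]
vororn: Using Recipe 5, sylpax, kyekel, and wexesk make lunzel. Using Recipe 6, lunzel, sylpax, and kyekel make norcor. Using Recipe 2, norcor and lunzel make vororn. [3 rule applications]
lunzel needs fewer.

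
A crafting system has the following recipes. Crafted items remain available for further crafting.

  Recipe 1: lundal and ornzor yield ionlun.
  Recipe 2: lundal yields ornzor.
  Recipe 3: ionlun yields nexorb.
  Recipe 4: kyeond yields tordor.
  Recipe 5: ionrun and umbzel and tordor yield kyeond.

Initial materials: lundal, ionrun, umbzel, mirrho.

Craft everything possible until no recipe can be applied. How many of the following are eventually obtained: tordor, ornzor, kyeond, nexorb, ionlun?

lundal → ornzor (Recipe 2).
lundal and ornzor → ionlun (Recipe 1).
Using Recipe 3, ionlun makes nexorb.
tordor would need kyeond (Recipe 4), but kyeond is never obtained.
ornzor: reached.
kyeond would need ionrun, umbzel, and tordor (Recipe 5), but tordor is never obtained.
nexorb: reached.
ionlun: reached.
Reached: ornzor, nexorb, and ionlun — 3 of the 5.

3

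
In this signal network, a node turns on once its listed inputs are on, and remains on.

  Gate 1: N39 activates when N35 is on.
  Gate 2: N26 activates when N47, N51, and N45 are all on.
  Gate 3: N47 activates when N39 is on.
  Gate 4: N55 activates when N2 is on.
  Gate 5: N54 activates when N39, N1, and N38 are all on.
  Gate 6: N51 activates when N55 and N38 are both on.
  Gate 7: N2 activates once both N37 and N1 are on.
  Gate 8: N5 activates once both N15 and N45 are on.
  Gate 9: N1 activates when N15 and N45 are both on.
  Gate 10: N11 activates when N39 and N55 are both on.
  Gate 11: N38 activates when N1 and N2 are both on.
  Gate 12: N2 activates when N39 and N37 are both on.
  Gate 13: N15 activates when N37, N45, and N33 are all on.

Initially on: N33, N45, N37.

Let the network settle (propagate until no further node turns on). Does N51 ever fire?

Yes

N37, N45, and N33 are on, so N15 activates (Gate 13).
Gate 9: N15 and N45 on → N1 on.
Gate 7: N37 and N1 on → N2 on.
Gate 4: N2 on → N55 on.
N1 and N2 are on, so N38 activates (Gate 11).
Gate 6: N55 and N38 on → N51 on.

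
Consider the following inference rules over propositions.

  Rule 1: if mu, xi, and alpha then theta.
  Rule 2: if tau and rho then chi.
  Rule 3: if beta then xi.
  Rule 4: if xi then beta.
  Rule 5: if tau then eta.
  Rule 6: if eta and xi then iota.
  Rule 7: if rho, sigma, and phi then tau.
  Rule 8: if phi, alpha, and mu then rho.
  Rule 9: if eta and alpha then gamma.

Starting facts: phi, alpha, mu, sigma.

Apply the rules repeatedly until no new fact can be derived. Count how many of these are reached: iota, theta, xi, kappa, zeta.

0

iota would need eta and xi (Rule 6), but xi is never established.
theta would need mu, xi, and alpha (Rule 1), but xi is never established.
xi would need beta (Rule 3), but beta is never established.
No rule produces kappa, and it is not given.
No rule produces zeta, and it is not given.
None of the 5 are reached.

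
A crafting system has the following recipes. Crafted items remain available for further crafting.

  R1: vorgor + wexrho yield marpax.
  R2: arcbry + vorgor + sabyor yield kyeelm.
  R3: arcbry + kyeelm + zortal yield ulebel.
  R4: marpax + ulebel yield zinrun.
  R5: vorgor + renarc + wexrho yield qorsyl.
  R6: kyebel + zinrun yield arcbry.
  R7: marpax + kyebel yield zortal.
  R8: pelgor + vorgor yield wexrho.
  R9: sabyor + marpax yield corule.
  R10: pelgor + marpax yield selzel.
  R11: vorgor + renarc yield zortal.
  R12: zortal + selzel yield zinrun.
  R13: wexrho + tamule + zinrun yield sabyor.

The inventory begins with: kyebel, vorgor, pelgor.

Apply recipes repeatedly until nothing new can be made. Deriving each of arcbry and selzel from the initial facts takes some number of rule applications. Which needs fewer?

selzel

selzel: pelgor + vorgor → wexrho (R8). Using R1, vorgor and wexrho make marpax. pelgor + marpax → selzel (R10). [3 rule applications]
arcbry: Using R8, pelgor and vorgor make wexrho. Using R1, vorgor and wexrho make marpax. Using R7, marpax and kyebel make zortal. Using R10, pelgor and marpax make selzel. zortal + selzel → zinrun (R12). Using R6, kyebel and zinrun make arcbry. [6 rule applications]
selzel needs fewer.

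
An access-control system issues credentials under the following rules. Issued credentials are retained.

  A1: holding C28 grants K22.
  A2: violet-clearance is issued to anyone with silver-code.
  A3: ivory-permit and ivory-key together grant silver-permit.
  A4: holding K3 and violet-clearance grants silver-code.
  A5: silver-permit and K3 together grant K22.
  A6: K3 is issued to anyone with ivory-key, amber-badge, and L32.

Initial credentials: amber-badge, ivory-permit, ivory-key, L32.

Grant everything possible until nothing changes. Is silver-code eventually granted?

silver-code would need K3 and violet-clearance (A4), but violet-clearance is never granted.

No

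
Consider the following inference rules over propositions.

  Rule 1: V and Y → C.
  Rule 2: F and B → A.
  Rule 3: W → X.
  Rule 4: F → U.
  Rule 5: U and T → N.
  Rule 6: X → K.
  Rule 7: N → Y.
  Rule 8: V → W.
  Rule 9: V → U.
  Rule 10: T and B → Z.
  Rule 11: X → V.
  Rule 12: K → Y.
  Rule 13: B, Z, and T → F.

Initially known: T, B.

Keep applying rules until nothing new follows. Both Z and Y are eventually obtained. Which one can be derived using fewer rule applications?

Z

Z: From T and B, Rule 10 gives Z. [1 rule application]
Y: T and B hold, so Z follows (Rule 10). B, Z, and T hold, so F follows (Rule 13). F holds, so U follows (Rule 4). U and T hold, so N follows (Rule 5). From N, Rule 7 gives Y. [5 rule applications]
Z needs fewer.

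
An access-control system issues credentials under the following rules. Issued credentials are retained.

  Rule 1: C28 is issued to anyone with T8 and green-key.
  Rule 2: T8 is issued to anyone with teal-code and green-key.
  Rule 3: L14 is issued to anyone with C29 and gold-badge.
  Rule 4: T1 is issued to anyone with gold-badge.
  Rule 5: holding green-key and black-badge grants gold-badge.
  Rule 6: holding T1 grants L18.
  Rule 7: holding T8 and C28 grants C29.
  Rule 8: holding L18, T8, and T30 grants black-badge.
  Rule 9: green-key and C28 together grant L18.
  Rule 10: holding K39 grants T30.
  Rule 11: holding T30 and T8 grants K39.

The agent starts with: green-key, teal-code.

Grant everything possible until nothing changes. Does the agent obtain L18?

Yes

Holding teal-code and green-key grants T8 (Rule 2).
Holding T8 and green-key grants C28 (Rule 1).
Holding green-key and C28 grants L18 (Rule 9).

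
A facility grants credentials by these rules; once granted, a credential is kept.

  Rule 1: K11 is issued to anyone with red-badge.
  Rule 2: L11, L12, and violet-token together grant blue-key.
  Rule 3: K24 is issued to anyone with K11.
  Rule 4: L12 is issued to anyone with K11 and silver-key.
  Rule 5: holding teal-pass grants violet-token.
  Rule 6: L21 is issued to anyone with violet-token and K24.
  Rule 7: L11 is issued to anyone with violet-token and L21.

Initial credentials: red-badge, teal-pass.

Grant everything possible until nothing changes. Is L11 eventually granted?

Yes

Holding teal-pass grants violet-token (Rule 5).
Holding red-badge grants K11 (Rule 1).
Holding K11 grants K24 (Rule 3).
Holding violet-token and K24 grants L21 (Rule 6).
Holding violet-token and L21 grants L11 (Rule 7).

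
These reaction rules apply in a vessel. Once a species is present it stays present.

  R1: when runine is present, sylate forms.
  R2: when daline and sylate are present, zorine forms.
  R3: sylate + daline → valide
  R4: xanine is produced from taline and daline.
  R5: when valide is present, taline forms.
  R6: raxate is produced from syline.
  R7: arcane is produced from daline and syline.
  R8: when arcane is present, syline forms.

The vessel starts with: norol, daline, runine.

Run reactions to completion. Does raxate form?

raxate would need syline (R6), but syline never forms.

No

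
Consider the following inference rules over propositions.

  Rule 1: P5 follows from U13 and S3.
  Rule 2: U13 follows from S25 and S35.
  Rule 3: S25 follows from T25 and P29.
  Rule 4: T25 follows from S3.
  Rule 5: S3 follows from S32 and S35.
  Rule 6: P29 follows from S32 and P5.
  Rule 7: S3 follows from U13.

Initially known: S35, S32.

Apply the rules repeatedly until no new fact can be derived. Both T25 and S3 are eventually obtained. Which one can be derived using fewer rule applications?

S3

S3: S32 and S35 hold, so S3 follows (Rule 5). [1 rule application]
T25: S32 and S35 hold, so S3 follows (Rule 5). S3 holds, so T25 follows (Rule 4). [2 rule applications]
S3 needs fewer.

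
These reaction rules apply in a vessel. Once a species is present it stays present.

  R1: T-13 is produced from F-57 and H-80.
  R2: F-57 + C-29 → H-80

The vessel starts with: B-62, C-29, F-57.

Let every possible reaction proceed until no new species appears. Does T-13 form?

F-57 and C-29 present → H-80 forms (R2).
F-57 and H-80 present → T-13 forms (R1).

Yes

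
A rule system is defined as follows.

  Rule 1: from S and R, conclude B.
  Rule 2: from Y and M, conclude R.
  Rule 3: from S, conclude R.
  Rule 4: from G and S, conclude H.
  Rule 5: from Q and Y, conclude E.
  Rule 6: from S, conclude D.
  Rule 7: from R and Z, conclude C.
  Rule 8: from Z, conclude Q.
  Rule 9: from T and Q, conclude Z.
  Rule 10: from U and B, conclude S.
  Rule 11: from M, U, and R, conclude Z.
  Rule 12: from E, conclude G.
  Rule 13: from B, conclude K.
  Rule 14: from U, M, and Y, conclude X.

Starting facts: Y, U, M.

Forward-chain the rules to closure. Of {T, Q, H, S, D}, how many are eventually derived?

Y and M hold, so R follows (Rule 2).
From M, U, and R, Rule 11 gives Z.
Z holds, so Q follows (Rule 8).
No rule produces T, and it is not given.
Q: reached.
H would need G and S (Rule 4), but S is never established.
S would need U and B (Rule 10), but B is never established.
D would need S (Rule 6), but S is never established.
Reached: Q — 1 of the 5.

1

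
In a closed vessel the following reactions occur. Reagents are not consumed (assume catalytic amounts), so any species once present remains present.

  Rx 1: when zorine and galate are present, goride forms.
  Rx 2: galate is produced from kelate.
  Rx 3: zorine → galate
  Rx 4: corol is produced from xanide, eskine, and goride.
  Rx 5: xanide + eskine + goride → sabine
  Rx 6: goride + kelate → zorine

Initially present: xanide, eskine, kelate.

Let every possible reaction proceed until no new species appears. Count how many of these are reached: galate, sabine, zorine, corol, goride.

1

kelate present → galate forms (Rx 2).
galate: reached.
sabine would need xanide, eskine, and goride (Rx 5), but goride never forms.
zorine would need goride and kelate (Rx 6), but goride never forms.
corol would need xanide, eskine, and goride (Rx 4), but goride never forms.
goride would need zorine and galate (Rx 1), but zorine never forms.
Reached: galate — 1 of the 5.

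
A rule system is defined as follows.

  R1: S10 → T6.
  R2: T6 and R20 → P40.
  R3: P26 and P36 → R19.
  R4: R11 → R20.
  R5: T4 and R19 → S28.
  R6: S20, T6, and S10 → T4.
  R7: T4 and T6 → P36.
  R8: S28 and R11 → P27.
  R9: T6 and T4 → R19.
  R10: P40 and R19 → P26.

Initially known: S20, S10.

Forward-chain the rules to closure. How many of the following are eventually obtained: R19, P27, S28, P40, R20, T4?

S10 holds, so T6 follows (R1).
S20, T6, and S10 hold, so T4 follows (R6).
From T6 and T4, R9 gives R19.
T4 and R19 hold, so S28 follows (R5).
R19: reached.
P27 would need S28 and R11 (R8), but R11 is never established.
S28: reached.
P40 would need T6 and R20 (R2), but R20 is never established.
R20 would need R11 (R4), but R11 is never established.
T4: reached.
Reached: R19, S28, and T4 — 3 of the 6.

3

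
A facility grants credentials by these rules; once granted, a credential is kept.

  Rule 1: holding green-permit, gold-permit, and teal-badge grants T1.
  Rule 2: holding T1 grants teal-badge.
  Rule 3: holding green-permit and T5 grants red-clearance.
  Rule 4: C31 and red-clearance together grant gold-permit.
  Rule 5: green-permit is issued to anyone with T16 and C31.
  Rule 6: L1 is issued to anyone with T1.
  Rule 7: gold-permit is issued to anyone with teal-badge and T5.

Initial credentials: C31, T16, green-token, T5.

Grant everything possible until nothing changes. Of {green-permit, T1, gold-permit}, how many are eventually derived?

Holding T16 and C31 grants green-permit (Rule 5).
Holding green-permit and T5 grants red-clearance (Rule 3).
Holding C31 and red-clearance grants gold-permit (Rule 4).
green-permit: reached.
T1 would need green-permit, gold-permit, and teal-badge (Rule 1), but teal-badge is never granted.
gold-permit: reached.
Reached: green-permit and gold-permit — 2 of the 3.

2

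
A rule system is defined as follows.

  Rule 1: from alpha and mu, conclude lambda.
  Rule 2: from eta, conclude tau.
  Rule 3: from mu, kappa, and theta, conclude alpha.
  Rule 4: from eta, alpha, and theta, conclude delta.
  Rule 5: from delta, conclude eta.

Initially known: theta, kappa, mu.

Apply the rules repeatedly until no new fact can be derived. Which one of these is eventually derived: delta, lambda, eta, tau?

mu, kappa, and theta hold, so alpha follows (Rule 3).
alpha and mu hold, so lambda follows (Rule 1).
delta would need eta, alpha, and theta (Rule 4), but eta is never established. tau would need eta (Rule 2), but eta is never established. eta would need delta (Rule 5), but delta is never established.

lambda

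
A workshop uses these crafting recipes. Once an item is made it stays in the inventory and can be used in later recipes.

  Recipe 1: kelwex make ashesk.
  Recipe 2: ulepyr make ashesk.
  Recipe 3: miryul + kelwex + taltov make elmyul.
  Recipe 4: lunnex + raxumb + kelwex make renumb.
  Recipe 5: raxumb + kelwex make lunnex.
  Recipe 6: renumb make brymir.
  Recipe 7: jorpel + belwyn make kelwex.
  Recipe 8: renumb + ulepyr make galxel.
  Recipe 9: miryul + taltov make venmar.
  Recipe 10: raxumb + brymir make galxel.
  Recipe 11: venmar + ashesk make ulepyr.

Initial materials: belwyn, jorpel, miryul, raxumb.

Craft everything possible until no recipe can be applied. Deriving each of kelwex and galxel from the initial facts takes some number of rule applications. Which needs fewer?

kelwex: jorpel + belwyn → kelwex (Recipe 7). [1 rule application]
galxel: Using Recipe 7, jorpel and belwyn make kelwex. Using Recipe 5, raxumb and kelwex make lunnex. Using Recipe 4, lunnex, raxumb, and kelwex make renumb. Using Recipe 6, renumb makes brymir. raxumb + brymir → galxel (Recipe 10). [5 rule applications]
kelwex needs fewer.

kelwex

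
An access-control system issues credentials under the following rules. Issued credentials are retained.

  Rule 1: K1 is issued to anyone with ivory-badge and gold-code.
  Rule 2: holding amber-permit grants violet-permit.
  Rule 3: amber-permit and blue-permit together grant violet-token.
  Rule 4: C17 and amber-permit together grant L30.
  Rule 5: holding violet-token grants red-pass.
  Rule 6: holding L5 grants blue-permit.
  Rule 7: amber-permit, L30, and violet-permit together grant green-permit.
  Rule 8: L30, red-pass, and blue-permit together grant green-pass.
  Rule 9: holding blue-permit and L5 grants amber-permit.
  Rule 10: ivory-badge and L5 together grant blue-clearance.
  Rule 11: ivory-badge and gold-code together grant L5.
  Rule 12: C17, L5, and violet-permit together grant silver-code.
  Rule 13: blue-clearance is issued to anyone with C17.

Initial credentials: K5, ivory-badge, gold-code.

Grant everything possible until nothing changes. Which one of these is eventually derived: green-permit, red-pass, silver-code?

red-pass

Holding ivory-badge and gold-code grants L5 (Rule 11).
Holding L5 grants blue-permit (Rule 6).
Holding blue-permit and L5 grants amber-permit (Rule 9).
Holding amber-permit and blue-permit grants violet-token (Rule 3).
Holding violet-token grants red-pass (Rule 5).
silver-code would need C17, L5, and violet-permit (Rule 12), but C17 is never granted. green-permit would need amber-permit, L30, and violet-permit (Rule 7), but L30 is never granted.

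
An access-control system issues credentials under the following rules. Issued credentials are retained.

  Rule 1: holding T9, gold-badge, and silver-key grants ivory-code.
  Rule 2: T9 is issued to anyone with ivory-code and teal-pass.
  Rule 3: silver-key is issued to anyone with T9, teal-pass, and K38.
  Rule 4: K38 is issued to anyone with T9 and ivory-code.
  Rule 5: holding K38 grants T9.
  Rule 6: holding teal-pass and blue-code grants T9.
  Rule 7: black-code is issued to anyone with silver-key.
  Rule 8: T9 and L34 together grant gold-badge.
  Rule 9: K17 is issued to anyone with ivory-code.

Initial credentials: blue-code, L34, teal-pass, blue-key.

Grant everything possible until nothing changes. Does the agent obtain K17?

No

K17 would need ivory-code (Rule 9), but ivory-code is never granted.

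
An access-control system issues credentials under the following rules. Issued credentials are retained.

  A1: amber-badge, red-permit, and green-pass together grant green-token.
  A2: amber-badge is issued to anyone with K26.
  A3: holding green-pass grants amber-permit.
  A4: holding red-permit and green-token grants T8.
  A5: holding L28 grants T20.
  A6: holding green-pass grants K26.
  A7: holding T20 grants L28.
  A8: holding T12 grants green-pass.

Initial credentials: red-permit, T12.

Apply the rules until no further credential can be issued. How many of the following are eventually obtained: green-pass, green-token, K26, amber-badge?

Holding T12 grants green-pass (A8).
Holding green-pass grants K26 (A6).
Holding K26 grants amber-badge (A2).
Holding amber-badge, red-permit, and green-pass grants green-token (A1).
green-pass: reached.
green-token: reached.
K26: reached.
amber-badge: reached.
All 4 are reached.

4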